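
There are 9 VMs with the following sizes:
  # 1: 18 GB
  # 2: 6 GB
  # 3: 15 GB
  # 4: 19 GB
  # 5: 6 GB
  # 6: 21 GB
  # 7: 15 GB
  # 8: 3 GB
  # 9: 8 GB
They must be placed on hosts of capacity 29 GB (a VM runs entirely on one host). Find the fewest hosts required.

5

Total = 21 + 19 + 18 + 15 + 15 + 8 + 6 + 6 + 3 = 111 GB.
Lower bound: ⌈111/29⌉ = 4 hosts.
Also, 5 VMs each exceed 29/2 GB, and no two of those can share a host, so at least 5 hosts are needed.
A packing using 5 hosts:
  host 1: 21 + 8 = 29
  host 2: 19 + 6 + 3 = 28
  host 3: 18 + 6 = 24
  host 4: 15 = 15
  host 5: 15 = 15
This matches the lower bound, so 5 is optimal.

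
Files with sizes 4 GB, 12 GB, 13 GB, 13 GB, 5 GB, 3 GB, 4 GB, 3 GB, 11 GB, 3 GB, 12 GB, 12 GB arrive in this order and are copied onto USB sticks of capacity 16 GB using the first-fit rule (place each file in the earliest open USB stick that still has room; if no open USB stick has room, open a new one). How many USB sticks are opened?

7

  4 → USB stick 1 (new)  [load 4/16]
  12 → USB stick 1  [load 16/16]
  13 → USB stick 2 (new)  [load 13/16]
  13 → USB stick 3 (new)  [load 13/16]
  5 → USB stick 4 (new)  [load 5/16]
  3 → USB stick 2  [load 16/16]
  4 → USB stick 4  [load 9/16]
  3 → USB stick 3  [load 16/16]
  11 → USB stick 5 (new)  [load 11/16]
  3 → USB stick 4  [load 12/16]
  12 → USB stick 6 (new)  [load 12/16]
  12 → USB stick 7 (new)  [load 12/16]
7 USB sticks opened.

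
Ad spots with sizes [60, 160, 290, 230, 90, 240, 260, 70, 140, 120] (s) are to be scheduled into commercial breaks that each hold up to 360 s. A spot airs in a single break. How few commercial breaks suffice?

5

Total = 290 + 260 + 240 + 230 + 160 + 140 + 120 + 90 + 70 + 60 = 1660 s.
Lower bound: ⌈1660/360⌉ = 5 commercial breaks.
A packing using 5 commercial breaks:
  break 1: 290 + 70 = 360
  break 2: 260 + 90 = 350
  break 3: 240 + 120 = 360
  break 4: 230 + 60 = 290
  break 5: 160 + 140 = 300
This matches the lower bound, so 5 is optimal.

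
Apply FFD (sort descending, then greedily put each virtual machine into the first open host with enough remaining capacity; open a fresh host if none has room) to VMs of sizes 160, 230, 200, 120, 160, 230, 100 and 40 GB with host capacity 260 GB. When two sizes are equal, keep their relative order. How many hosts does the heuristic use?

6

Sorted descending: 230, 230, 200, 160, 160, 120, 100, 40.
  230 → host 1 (new)  [load 230/260]
  230 → host 2 (new)  [load 230/260]
  200 → host 3 (new)  [load 200/260]
  160 → host 4 (new)  [load 160/260]
  160 → host 5 (new)  [load 160/260]
  120 → host 6 (new)  [load 120/260]
  100 → host 4  [load 260/260]
  40 → host 3  [load 240/260]
6 hosts opened.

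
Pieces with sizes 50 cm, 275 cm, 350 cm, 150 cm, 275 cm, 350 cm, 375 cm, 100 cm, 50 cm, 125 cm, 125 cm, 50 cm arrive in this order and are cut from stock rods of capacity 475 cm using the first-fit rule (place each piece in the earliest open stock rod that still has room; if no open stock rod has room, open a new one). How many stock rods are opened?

5

  50 → stock rod 1 (new)  [load 50/475]
  275 → stock rod 1  [load 325/475]
  350 → stock rod 2 (new)  [load 350/475]
  150 → stock rod 1  [load 475/475]
  275 → stock rod 3 (new)  [load 275/475]
  350 → stock rod 4 (new)  [load 350/475]
  375 → stock rod 5 (new)  [load 375/475]
  100 → stock rod 2  [load 450/475]
  50 → stock rod 3  [load 325/475]
  125 → stock rod 3  [load 450/475]
  125 → stock rod 4  [load 475/475]
  50 → stock rod 5  [load 425/475]
5 stock rods opened.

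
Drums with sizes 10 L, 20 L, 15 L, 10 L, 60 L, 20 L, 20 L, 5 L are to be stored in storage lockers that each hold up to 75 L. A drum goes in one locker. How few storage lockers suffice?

3

Total = 60 + 20 + 20 + 20 + 15 + 10 + 10 + 5 = 160 L.
Lower bound: ⌈160/75⌉ = 3 storage lockers.
A packing using 3 storage lockers:
  locker 1: 60 + 15 = 75
  locker 2: 20 + 20 + 20 + 10 + 5 = 75
  locker 3: 10 = 10
This matches the lower bound, so 3 is optimal.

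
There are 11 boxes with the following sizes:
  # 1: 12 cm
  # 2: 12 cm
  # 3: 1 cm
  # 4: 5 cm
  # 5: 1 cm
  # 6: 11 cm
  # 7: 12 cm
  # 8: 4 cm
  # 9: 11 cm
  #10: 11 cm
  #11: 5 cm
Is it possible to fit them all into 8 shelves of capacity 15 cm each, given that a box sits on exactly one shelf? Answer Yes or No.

Yes

A valid assignment using 7 shelves:
  shelf 1: 12 + 1 + 1 = 14
  shelf 2: 12 = 12
  shelf 3: 12 = 12
  shelf 4: 11 + 4 = 15
  shelf 5: 11 = 11
  shelf 6: 11 = 11
  shelf 7: 5 + 5 = 10
That uses only 7 ≤ 8, so 8 shelves are enough.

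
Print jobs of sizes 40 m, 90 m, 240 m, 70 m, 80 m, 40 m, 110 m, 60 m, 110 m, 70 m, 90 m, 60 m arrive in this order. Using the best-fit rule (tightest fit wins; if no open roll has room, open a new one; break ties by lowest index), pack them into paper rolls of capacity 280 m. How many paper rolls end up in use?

  40 → roll 1 (new)  [load 40/280]
  90 → roll 1  [load 130/280]
  240 → roll 2 (new)  [load 240/280]
  70 → roll 1  [load 200/280]
  80 → roll 1  [load 280/280]
  40 → roll 2  [load 280/280]
  110 → roll 3 (new)  [load 110/280]
  60 → roll 3  [load 170/280]
  110 → roll 3  [load 280/280]
  70 → roll 4 (new)  [load 70/280]
  90 → roll 4  [load 160/280]
  60 → roll 4  [load 220/280]
4 paper rolls opened.

4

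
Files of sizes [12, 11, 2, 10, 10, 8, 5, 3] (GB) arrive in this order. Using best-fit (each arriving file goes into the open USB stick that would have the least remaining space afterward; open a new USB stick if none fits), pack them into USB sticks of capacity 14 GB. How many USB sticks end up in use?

5

  12 → USB stick 1 (new)  [load 12/14]
  11 → USB stick 2 (new)  [load 11/14]
  2 → USB stick 1  [load 14/14]
  10 → USB stick 3 (new)  [load 10/14]
  10 → USB stick 4 (new)  [load 10/14]
  8 → USB stick 5 (new)  [load 8/14]
  5 → USB stick 5  [load 13/14]
  3 → USB stick 2  [load 14/14]
5 USB sticks opened.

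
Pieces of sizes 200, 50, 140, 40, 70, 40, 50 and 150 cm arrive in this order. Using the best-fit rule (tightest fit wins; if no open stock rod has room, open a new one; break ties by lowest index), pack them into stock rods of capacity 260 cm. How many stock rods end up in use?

  200 → stock rod 1 (new)  [load 200/260]
  50 → stock rod 1  [load 250/260]
  140 → stock rod 2 (new)  [load 140/260]
  40 → stock rod 2  [load 180/260]
  70 → stock rod 2  [load 250/260]
  40 → stock rod 3 (new)  [load 40/260]
  50 → stock rod 3  [load 90/260]
  150 → stock rod 3  [load 240/260]
3 stock rods opened.

3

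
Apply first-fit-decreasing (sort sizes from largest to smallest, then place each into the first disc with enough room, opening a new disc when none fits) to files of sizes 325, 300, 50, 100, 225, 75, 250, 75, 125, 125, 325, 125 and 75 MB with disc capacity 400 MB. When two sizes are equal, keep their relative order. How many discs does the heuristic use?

6

Sorted descending: 325, 325, 300, 250, 225, 125, 125, 125, 100, 75, 75, 75, 50.
  325 → disc 1 (new)  [load 325/400]
  325 → disc 2 (new)  [load 325/400]
  300 → disc 3 (new)  [load 300/400]
  250 → disc 4 (new)  [load 250/400]
  225 → disc 5 (new)  [load 225/400]
  125 → disc 4  [load 375/400]
  125 → disc 5  [load 350/400]
  125 → disc 6 (new)  [load 125/400]
  100 → disc 3  [load 400/400]
  75 → disc 1  [load 400/400]
  75 → disc 2  [load 400/400]
  75 → disc 6  [load 200/400]
  50 → disc 5  [load 400/400]
6 discs opened.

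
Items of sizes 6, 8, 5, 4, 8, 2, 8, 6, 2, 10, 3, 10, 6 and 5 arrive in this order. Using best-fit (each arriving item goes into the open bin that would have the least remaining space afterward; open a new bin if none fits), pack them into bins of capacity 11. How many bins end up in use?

  6 → bin 1 (new)  [load 6/11]
  8 → bin 2 (new)  [load 8/11]
  5 → bin 1  [load 11/11]
  4 → bin 3 (new)  [load 4/11]
  8 → bin 4 (new)  [load 8/11]
  2 → bin 2  [load 10/11]
  8 → bin 5 (new)  [load 8/11]
  6 → bin 3  [load 10/11]
  2 → bin 4  [load 10/11]
  10 → bin 6 (new)  [load 10/11]
  3 → bin 5  [load 11/11]
  10 → bin 7 (new)  [load 10/11]
  6 → bin 8 (new)  [load 6/11]
  5 → bin 8  [load 11/11]
8 bins opened.

8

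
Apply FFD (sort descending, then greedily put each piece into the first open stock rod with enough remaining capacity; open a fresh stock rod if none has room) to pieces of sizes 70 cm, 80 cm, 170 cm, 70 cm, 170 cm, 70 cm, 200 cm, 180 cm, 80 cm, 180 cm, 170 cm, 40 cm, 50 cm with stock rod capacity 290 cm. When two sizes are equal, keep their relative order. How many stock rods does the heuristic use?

6

Sorted descending: 200, 180, 180, 170, 170, 170, 80, 80, 70, 70, 70, 50, 40.
  200 → stock rod 1 (new)  [load 200/290]
  180 → stock rod 2 (new)  [load 180/290]
  180 → stock rod 3 (new)  [load 180/290]
  170 → stock rod 4 (new)  [load 170/290]
  170 → stock rod 5 (new)  [load 170/290]
  170 → stock rod 6 (new)  [load 170/290]
  80 → stock rod 1  [load 280/290]
  80 → stock rod 2  [load 260/290]
  70 → stock rod 3  [load 250/290]
  70 → stock rod 4  [load 240/290]
  70 → stock rod 5  [load 240/290]
  50 → stock rod 4  [load 290/290]
  40 → stock rod 3  [load 290/290]
6 stock rods opened.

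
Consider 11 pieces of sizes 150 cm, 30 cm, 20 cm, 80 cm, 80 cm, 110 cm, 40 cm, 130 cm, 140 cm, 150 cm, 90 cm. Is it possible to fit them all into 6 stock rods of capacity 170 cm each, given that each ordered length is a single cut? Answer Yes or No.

No

Total = 1020 cm; ⌈1020/170⌉ = 6.
The bound of 6 does not rule out 6, but exhaustive search shows no assignment into 6 stock rods of capacity 170 cm exists — the minimum is 7.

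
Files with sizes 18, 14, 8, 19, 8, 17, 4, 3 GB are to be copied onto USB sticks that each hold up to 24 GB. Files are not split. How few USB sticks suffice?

5

Total = 19 + 18 + 17 + 14 + 8 + 8 + 4 + 3 = 91 GB.
Lower bound: ⌈91/24⌉ = 4 USB sticks.
A packing using 5 USB sticks:
  USB stick 1: 19 + 4 = 23
  USB stick 2: 18 + 3 = 21
  USB stick 3: 17 = 17
  USB stick 4: 14 + 8 = 22
  USB stick 5: 8 = 8
No arrangement into 4 USB sticks stays within capacity, so 5 is optimal.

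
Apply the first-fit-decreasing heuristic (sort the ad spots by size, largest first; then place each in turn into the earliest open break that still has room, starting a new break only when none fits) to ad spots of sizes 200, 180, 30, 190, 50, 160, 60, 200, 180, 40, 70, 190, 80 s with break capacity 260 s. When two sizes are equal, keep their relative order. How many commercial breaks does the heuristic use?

7

Sorted descending: 200, 200, 190, 190, 180, 180, 160, 80, 70, 60, 50, 40, 30.
  200 → break 1 (new)  [load 200/260]
  200 → break 2 (new)  [load 200/260]
  190 → break 3 (new)  [load 190/260]
  190 → break 4 (new)  [load 190/260]
  180 → break 5 (new)  [load 180/260]
  180 → break 6 (new)  [load 180/260]
  160 → break 7 (new)  [load 160/260]
  80 → break 5  [load 260/260]
  70 → break 3  [load 260/260]
  60 → break 1  [load 260/260]
  50 → break 2  [load 250/260]
  40 → break 4  [load 230/260]
  30 → break 4  [load 260/260]
7 commercial breaks opened.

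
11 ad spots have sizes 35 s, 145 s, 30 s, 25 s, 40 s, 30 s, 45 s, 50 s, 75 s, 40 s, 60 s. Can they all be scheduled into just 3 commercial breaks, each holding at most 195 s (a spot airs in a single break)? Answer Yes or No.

A valid assignment using 3 commercial breaks:
  break 1: 145 + 50 = 195
  break 2: 75 + 60 + 35 + 25 = 195
  break 3: 45 + 40 + 40 + 30 + 30 = 185
Every load is within 195 s, so 3 commercial breaks suffice.

Yes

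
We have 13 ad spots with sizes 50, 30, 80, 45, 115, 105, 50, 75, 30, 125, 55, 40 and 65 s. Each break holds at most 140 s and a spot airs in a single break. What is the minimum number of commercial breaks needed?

7

Total = 125 + 115 + 105 + 80 + 75 + 65 + 55 + 50 + 50 + 45 + 40 + 30 + 30 = 865 s.
Lower bound: ⌈865/140⌉ = 7 commercial breaks.
A packing using 7 commercial breaks:
  break 1: 125 = 125
  break 2: 115 = 115
  break 3: 105 + 30 = 135
  break 4: 80 + 55 = 135
  break 5: 75 + 65 = 140
  break 6: 50 + 50 + 40 = 140
  break 7: 45 + 30 = 75
This matches the lower bound, so 7 is optimal.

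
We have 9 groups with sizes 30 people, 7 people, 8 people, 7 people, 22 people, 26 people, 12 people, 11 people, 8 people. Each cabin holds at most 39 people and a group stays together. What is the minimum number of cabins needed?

Total = 30 + 26 + 22 + 12 + 11 + 8 + 8 + 7 + 7 = 131 people.
Lower bound: ⌈131/39⌉ = 4 cabins.
A packing using 4 cabins:
  cabin 1: 30 + 8 = 38
  cabin 2: 26 + 12 = 38
  cabin 3: 22 + 11 = 33
  cabin 4: 8 + 7 + 7 = 22
This matches the lower bound, so 4 is optimal.

4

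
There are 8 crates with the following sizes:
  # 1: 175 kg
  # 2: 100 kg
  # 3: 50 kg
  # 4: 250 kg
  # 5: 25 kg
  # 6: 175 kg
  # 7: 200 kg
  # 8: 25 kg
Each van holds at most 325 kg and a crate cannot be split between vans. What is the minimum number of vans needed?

Total = 250 + 200 + 175 + 175 + 100 + 50 + 25 + 25 = 1000 kg.
Lower bound: ⌈1000/325⌉ = 4 vans.
A packing using 4 vans:
  van 1: 250 + 50 + 25 = 325
  van 2: 200 + 100 + 25 = 325
  van 3: 175 = 175
  van 4: 175 = 175
This matches the lower bound, so 4 is optimal.

4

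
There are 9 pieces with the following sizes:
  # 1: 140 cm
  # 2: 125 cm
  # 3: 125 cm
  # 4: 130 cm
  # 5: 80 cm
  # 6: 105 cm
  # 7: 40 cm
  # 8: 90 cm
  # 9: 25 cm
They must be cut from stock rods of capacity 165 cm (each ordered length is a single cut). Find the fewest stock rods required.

7

Total = 140 + 130 + 125 + 125 + 105 + 90 + 80 + 40 + 25 = 860 cm.
Lower bound: ⌈860/165⌉ = 6 stock rods.
A packing using 7 stock rods:
  stock rod 1: 140 + 25 = 165
  stock rod 2: 130 = 130
  stock rod 3: 125 + 40 = 165
  stock rod 4: 125 = 125
  stock rod 5: 105 = 105
  stock rod 6: 90 = 90
  stock rod 7: 80 = 80
No arrangement into 6 stock rods stays within capacity, so 7 is optimal.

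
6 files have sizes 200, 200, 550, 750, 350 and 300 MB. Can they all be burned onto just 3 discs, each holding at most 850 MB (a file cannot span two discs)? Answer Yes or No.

A valid assignment using 3 discs:
  disc 1: 750 = 750
  disc 2: 550 + 300 = 850
  disc 3: 350 + 200 + 200 = 750
Every load is within 850 MB, so 3 discs suffice.

Yes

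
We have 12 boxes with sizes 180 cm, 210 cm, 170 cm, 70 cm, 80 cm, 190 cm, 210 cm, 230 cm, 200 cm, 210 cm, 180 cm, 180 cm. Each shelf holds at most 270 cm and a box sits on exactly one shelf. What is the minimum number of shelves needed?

10

Total = 230 + 210 + 210 + 210 + 200 + 190 + 180 + 180 + 180 + 170 + 80 + 70 = 2110 cm.
Lower bound: ⌈2110/270⌉ = 8 shelves.
Also, 10 boxes each exceed 135 cm, and no two of those can share a shelf, so at least 10 shelves are needed.
A packing using 10 shelves:
  shelf 1: 230 = 230
  shelf 2: 210 = 210
  shelf 3: 210 = 210
  shelf 4: 210 = 210
  shelf 5: 200 + 70 = 270
  shelf 6: 190 + 80 = 270
  shelf 7: 180 = 180
  shelf 8: 180 = 180
  shelf 9: 180 = 180
  shelf 10: 170 = 170
This matches the lower bound, so 10 is optimal.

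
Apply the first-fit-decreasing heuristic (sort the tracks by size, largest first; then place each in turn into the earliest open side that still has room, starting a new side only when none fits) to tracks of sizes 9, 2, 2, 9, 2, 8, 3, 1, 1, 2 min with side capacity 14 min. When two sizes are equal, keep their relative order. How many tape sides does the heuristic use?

3

Sorted descending: 9, 9, 8, 3, 2, 2, 2, 2, 1, 1.
  9 → side 1 (new)  [load 9/14]
  9 → side 2 (new)  [load 9/14]
  8 → side 3 (new)  [load 8/14]
  3 → side 1  [load 12/14]
  2 → side 1  [load 14/14]
  2 → side 2  [load 11/14]
  2 → side 2  [load 13/14]
  2 → side 3  [load 10/14]
  1 → side 2  [load 14/14]
  1 → side 3  [load 11/14]
3 tape sides opened.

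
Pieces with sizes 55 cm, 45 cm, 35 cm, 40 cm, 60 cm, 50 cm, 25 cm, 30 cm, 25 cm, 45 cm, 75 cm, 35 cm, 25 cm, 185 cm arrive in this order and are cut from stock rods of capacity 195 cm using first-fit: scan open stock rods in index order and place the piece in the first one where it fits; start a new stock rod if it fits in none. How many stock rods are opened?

  55 → stock rod 1 (new)  [load 55/195]
  45 → stock rod 1  [load 100/195]
  35 → stock rod 1  [load 135/195]
  40 → stock rod 1  [load 175/195]
  60 → stock rod 2 (new)  [load 60/195]
  50 → stock rod 2  [load 110/195]
  25 → stock rod 2  [load 135/195]
  30 → stock rod 2  [load 165/195]
  25 → stock rod 2  [load 190/195]
  45 → stock rod 3 (new)  [load 45/195]
  75 → stock rod 3  [load 120/195]
  35 → stock rod 3  [load 155/195]
  25 → stock rod 3  [load 180/195]
  185 → stock rod 4 (new)  [load 185/195]
4 stock rods opened.

4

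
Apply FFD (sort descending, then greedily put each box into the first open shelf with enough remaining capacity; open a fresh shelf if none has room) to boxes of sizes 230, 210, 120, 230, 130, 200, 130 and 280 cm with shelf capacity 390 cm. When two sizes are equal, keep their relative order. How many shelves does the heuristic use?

5

Sorted descending: 280, 230, 230, 210, 200, 130, 130, 120.
  280 → shelf 1 (new)  [load 280/390]
  230 → shelf 2 (new)  [load 230/390]
  230 → shelf 3 (new)  [load 230/390]
  210 → shelf 4 (new)  [load 210/390]
  200 → shelf 5 (new)  [load 200/390]
  130 → shelf 2  [load 360/390]
  130 → shelf 3  [load 360/390]
  120 → shelf 4  [load 330/390]
5 shelves opened.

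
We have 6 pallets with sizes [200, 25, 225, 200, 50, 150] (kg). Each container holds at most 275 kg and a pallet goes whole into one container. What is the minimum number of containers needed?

Total = 225 + 200 + 200 + 150 + 50 + 25 = 850 kg.
Lower bound: ⌈850/275⌉ = 4 containers.
A packing using 4 containers:
  container 1: 225 + 50 = 275
  container 2: 200 + 25 = 225
  container 3: 200 = 200
  container 4: 150 = 150
This matches the lower bound, so 4 is optimal.

4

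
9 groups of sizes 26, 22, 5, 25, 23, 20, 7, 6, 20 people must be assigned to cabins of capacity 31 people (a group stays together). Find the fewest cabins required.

6

Total = 26 + 25 + 23 + 22 + 20 + 20 + 7 + 6 + 5 = 154 people.
Lower bound: ⌈154/31⌉ = 5 cabins.
Also, 6 groups each exceed 31/2 people, and no two of those can share a cabin, so at least 6 cabins are needed.
A packing using 6 cabins:
  cabin 1: 26 + 5 = 31
  cabin 2: 25 + 6 = 31
  cabin 3: 23 + 7 = 30
  cabin 4: 22 = 22
  cabin 5: 20 = 20
  cabin 6: 20 = 20
This matches the lower bound, so 6 is optimal.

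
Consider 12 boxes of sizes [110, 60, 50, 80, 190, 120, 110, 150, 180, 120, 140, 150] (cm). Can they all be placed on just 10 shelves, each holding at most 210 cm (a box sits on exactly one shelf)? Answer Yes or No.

A valid assignment using 9 shelves:
  shelf 1: 190 = 190
  shelf 2: 180 = 180
  shelf 3: 150 + 60 = 210
  shelf 4: 150 + 50 = 200
  shelf 5: 140 = 140
  shelf 6: 120 + 80 = 200
  shelf 7: 120 = 120
  shelf 8: 110 = 110
  shelf 9: 110 = 110
That uses only 9 ≤ 10, so 10 shelves are enough.

Yes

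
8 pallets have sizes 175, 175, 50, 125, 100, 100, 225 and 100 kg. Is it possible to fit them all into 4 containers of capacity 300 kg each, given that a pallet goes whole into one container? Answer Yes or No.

Yes

A valid assignment using 4 containers:
  container 1: 225 + 50 = 275
  container 2: 175 + 125 = 300
  container 3: 175 + 100 = 275
  container 4: 100 + 100 = 200
Every load is within 300 kg, so 4 containers suffice.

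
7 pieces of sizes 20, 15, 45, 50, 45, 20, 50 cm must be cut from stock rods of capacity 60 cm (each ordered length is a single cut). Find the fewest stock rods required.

5

Total = 50 + 50 + 45 + 45 + 20 + 20 + 15 = 245 cm.
Lower bound: ⌈245/60⌉ = 5 stock rods.
A packing using 5 stock rods:
  stock rod 1: 50 = 50
  stock rod 2: 50 = 50
  stock rod 3: 45 + 15 = 60
  stock rod 4: 45 = 45
  stock rod 5: 20 + 20 = 40
This matches the lower bound, so 5 is optimal.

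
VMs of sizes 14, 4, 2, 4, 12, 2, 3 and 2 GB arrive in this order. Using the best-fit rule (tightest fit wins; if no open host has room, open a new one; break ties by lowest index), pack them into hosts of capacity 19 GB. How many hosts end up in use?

  14 → host 1 (new)  [load 14/19]
  4 → host 1  [load 18/19]
  2 → host 2 (new)  [load 2/19]
  4 → host 2  [load 6/19]
  12 → host 2  [load 18/19]
  2 → host 3 (new)  [load 2/19]
  3 → host 3  [load 5/19]
  2 → host 3  [load 7/19]
3 hosts opened.

3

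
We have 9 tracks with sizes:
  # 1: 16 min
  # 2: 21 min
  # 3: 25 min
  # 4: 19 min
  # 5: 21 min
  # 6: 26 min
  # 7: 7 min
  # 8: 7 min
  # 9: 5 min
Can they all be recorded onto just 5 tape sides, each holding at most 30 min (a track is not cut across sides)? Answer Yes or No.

No

Total = 147 min; ⌈147/30⌉ = 5.
6 tracks each exceed half the capacity and cannot share a side, forcing at least 6 tape sides.
At least 6 tape sides are required, but only 5 are allowed.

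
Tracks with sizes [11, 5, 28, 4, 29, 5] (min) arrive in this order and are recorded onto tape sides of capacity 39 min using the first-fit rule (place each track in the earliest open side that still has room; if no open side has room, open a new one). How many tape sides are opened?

  11 → side 1 (new)  [load 11/39]
  5 → side 1  [load 16/39]
  28 → side 2 (new)  [load 28/39]
  4 → side 1  [load 20/39]
  29 → side 3 (new)  [load 29/39]
  5 → side 1  [load 25/39]
3 tape sides opened.

3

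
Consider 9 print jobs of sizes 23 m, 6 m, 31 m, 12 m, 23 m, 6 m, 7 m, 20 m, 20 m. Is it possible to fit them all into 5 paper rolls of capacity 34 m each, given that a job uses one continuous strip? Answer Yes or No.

Yes

A valid assignment using 5 paper rolls:
  roll 1: 31 = 31
  roll 2: 23 + 7 = 30
  roll 3: 23 + 6 = 29
  roll 4: 20 + 12 = 32
  roll 5: 20 + 6 = 26
Every load is within 34 m, so 5 paper rolls suffice.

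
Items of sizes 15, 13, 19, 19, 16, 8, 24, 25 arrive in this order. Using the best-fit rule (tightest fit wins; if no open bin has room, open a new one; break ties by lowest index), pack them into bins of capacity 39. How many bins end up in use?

  15 → bin 1 (new)  [load 15/39]
  13 → bin 1  [load 28/39]
  19 → bin 2 (new)  [load 19/39]
  19 → bin 2  [load 38/39]
  16 → bin 3 (new)  [load 16/39]
  8 → bin 1  [load 36/39]
  24 → bin 4 (new)  [load 24/39]
  25 → bin 5 (new)  [load 25/39]
5 bins opened.

5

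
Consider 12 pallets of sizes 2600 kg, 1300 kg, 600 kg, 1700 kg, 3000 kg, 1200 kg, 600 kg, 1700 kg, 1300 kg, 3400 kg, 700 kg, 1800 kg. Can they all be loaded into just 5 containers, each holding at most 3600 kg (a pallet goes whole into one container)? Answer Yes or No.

Total = 19900 kg; ⌈19900/3600⌉ = 6.
At least 6 containers are required, but only 5 are allowed.

No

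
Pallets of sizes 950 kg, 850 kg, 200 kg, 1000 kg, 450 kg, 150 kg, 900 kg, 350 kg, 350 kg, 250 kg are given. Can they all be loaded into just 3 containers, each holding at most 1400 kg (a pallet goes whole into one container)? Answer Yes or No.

Total = 5450 kg; ⌈5450/1400⌉ = 4.
At least 4 containers are required, but only 3 are allowed.

No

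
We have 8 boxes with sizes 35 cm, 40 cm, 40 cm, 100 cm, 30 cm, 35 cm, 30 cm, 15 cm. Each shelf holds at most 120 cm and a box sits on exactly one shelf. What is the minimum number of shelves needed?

Total = 100 + 40 + 40 + 35 + 35 + 30 + 30 + 15 = 325 cm.
Lower bound: ⌈325/120⌉ = 3 shelves.
A packing using 3 shelves:
  shelf 1: 100 + 15 = 115
  shelf 2: 40 + 40 + 35 = 115
  shelf 3: 35 + 30 + 30 = 95
This matches the lower bound, so 3 is optimal.

3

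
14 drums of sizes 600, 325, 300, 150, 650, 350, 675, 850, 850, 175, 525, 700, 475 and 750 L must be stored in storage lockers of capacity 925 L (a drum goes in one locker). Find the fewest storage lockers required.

9

Total = 850 + 850 + 750 + 700 + 675 + 650 + 600 + 525 + 475 + 350 + 325 + 300 + 175 + 150 = 7375 L.
Lower bound: ⌈7375/925⌉ = 8 storage lockers.
Also, 9 drums each exceed 925/2 L, and no two of those can share a locker, so at least 9 storage lockers are needed.
A packing using 9 storage lockers:
  locker 1: 850 = 850
  locker 2: 850 = 850
  locker 3: 750 + 175 = 925
  locker 4: 700 + 150 = 850
  locker 5: 675 = 675
  locker 6: 650 = 650
  locker 7: 600 + 325 = 925
  locker 8: 525 + 350 = 875
  locker 9: 475 + 300 = 775
This matches the lower bound, so 9 is optimal.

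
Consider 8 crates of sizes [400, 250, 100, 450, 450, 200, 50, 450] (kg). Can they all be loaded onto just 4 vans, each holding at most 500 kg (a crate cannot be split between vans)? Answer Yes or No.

No

Total = 2350 kg; ⌈2350/500⌉ = 5.
At least 5 vans are required, but only 4 are allowed.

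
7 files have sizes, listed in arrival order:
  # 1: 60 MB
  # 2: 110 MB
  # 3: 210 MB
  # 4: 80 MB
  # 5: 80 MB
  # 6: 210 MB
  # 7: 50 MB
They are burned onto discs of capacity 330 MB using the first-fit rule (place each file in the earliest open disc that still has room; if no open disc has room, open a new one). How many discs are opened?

3

  60 → disc 1 (new)  [load 60/330]
  110 → disc 1  [load 170/330]
  210 → disc 2 (new)  [load 210/330]
  80 → disc 1  [load 250/330]
  80 → disc 1  [load 330/330]
  210 → disc 3 (new)  [load 210/330]
  50 → disc 2  [load 260/330]
3 discs opened.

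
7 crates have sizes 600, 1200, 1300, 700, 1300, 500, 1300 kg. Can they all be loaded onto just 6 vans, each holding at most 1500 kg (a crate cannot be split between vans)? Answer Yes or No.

A valid assignment using 6 vans:
  van 1: 1300 = 1300
  van 2: 1300 = 1300
  van 3: 1300 = 1300
  van 4: 1200 = 1200
  van 5: 700 + 600 = 1300
  van 6: 500 = 500
Every load is within 1500 kg, so 6 vans suffice.

Yes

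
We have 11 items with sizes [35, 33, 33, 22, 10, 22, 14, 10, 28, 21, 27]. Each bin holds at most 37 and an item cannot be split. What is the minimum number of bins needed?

8

Total = 35 + 33 + 33 + 28 + 27 + 22 + 22 + 21 + 14 + 10 + 10 = 255.
Lower bound: ⌈255/37⌉ = 7 bins.
Also, 8 items each exceed 37/2, and no two of those can share a bin, so at least 8 bins are needed.
A packing using 8 bins:
  bin 1: 35 = 35
  bin 2: 33 = 33
  bin 3: 33 = 33
  bin 4: 28 = 28
  bin 5: 27 + 10 = 37
  bin 6: 22 + 14 = 36
  bin 7: 22 + 10 = 32
  bin 8: 21 = 21
This matches the lower bound, so 8 is optimal.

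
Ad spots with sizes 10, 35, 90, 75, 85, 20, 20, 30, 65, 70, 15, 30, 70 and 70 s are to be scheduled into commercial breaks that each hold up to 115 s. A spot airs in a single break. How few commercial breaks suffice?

7

Total = 90 + 85 + 75 + 70 + 70 + 70 + 65 + 35 + 30 + 30 + 20 + 20 + 15 + 10 = 685 s.
Lower bound: ⌈685/115⌉ = 6 commercial breaks.
Also, 7 ad spots each exceed 115/2 s, and no two of those can share a break, so at least 7 commercial breaks are needed.
A packing using 7 commercial breaks:
  break 1: 90 + 20 = 110
  break 2: 85 + 30 = 115
  break 3: 75 + 35 = 110
  break 4: 70 + 30 + 15 = 115
  break 5: 70 + 20 + 10 = 100
  break 6: 70 = 70
  break 7: 65 = 65
This matches the lower bound, so 7 is optimal.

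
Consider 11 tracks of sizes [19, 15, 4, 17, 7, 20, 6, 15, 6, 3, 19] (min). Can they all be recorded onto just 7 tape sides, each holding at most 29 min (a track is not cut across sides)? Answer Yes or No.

Yes

A valid assignment using 6 tape sides:
  side 1: 20 + 7 = 27
  side 2: 19 + 6 + 4 = 29
  side 3: 19 + 6 + 3 = 28
  side 4: 17 = 17
  side 5: 15 = 15
  side 6: 15 = 15
That uses only 6 ≤ 7, so 7 tape sides are enough.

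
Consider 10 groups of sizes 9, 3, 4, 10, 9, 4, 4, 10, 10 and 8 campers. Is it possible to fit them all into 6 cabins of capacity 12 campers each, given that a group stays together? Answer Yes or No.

Total = 71 campers; ⌈71/12⌉ = 6.
The bound of 6 does not rule out 6, but exhaustive search shows no assignment into 6 cabins of capacity 12 campers exists — the minimum is 7.

No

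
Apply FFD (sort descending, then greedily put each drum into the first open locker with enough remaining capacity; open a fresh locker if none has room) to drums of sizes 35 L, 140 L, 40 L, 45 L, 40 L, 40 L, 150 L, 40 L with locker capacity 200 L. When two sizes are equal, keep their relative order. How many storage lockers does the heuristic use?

3

Sorted descending: 150, 140, 45, 40, 40, 40, 40, 35.
  150 → locker 1 (new)  [load 150/200]
  140 → locker 2 (new)  [load 140/200]
  45 → locker 1  [load 195/200]
  40 → locker 2  [load 180/200]
  40 → locker 3 (new)  [load 40/200]
  40 → locker 3  [load 80/200]
  40 → locker 3  [load 120/200]
  35 → locker 3  [load 155/200]
3 storage lockers opened.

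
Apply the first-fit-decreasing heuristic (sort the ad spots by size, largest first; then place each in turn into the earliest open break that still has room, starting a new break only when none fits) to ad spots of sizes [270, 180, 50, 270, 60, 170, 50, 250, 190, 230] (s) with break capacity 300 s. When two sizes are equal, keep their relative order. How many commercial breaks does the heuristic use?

7

Sorted descending: 270, 270, 250, 230, 190, 180, 170, 60, 50, 50.
  270 → break 1 (new)  [load 270/300]
  270 → break 2 (new)  [load 270/300]
  250 → break 3 (new)  [load 250/300]
  230 → break 4 (new)  [load 230/300]
  190 → break 5 (new)  [load 190/300]
  180 → break 6 (new)  [load 180/300]
  170 → break 7 (new)  [load 170/300]
  60 → break 4  [load 290/300]
  50 → break 3  [load 300/300]
  50 → break 5  [load 240/300]
7 commercial breaks opened.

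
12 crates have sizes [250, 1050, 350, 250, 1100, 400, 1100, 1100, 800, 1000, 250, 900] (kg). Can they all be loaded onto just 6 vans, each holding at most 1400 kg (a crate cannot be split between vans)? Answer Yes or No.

No

Total = 8550 kg; ⌈8550/1400⌉ = 7.
At least 7 vans are required, but only 6 are allowed.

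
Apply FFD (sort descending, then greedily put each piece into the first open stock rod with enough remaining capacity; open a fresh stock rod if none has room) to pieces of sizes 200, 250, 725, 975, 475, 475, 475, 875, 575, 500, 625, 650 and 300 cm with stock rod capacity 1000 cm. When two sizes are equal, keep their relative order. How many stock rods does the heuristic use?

8

Sorted descending: 975, 875, 725, 650, 625, 575, 500, 475, 475, 475, 300, 250, 200.
  975 → stock rod 1 (new)  [load 975/1000]
  875 → stock rod 2 (new)  [load 875/1000]
  725 → stock rod 3 (new)  [load 725/1000]
  650 → stock rod 4 (new)  [load 650/1000]
  625 → stock rod 5 (new)  [load 625/1000]
  575 → stock rod 6 (new)  [load 575/1000]
  500 → stock rod 7 (new)  [load 500/1000]
  475 → stock rod 7  [load 975/1000]
  475 → stock rod 8 (new)  [load 475/1000]
  475 → stock rod 8  [load 950/1000]
  300 → stock rod 4  [load 950/1000]
  250 → stock rod 3  [load 975/1000]
  200 → stock rod 5  [load 825/1000]
8 stock rods opened.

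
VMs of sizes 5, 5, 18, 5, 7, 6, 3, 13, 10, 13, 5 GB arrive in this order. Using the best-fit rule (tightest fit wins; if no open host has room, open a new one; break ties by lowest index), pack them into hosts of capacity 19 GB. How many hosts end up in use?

  5 → host 1 (new)  [load 5/19]
  5 → host 1  [load 10/19]
  18 → host 2 (new)  [load 18/19]
  5 → host 1  [load 15/19]
  7 → host 3 (new)  [load 7/19]
  6 → host 3  [load 13/19]
  3 → host 1  [load 18/19]
  13 → host 4 (new)  [load 13/19]
  10 → host 5 (new)  [load 10/19]
  13 → host 6 (new)  [load 13/19]
  5 → host 3  [load 18/19]
6 hosts opened.

6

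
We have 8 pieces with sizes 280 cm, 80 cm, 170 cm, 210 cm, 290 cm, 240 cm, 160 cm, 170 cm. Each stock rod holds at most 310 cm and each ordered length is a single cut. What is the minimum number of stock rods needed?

7

Total = 290 + 280 + 240 + 210 + 170 + 170 + 160 + 80 = 1600 cm.
Lower bound: ⌈1600/310⌉ = 6 stock rods.
Also, 7 pieces each exceed 155 cm, and no two of those can share a stock rod, so at least 7 stock rods are needed.
A packing using 7 stock rods:
  stock rod 1: 290 = 290
  stock rod 2: 280 = 280
  stock rod 3: 240 = 240
  stock rod 4: 210 + 80 = 290
  stock rod 5: 170 = 170
  stock rod 6: 170 = 170
  stock rod 7: 160 = 160
This matches the lower bound, so 7 is optimal.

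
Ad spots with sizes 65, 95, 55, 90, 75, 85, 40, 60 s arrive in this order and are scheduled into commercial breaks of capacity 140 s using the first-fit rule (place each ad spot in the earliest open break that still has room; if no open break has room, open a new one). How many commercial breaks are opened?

5

  65 → break 1 (new)  [load 65/140]
  95 → break 2 (new)  [load 95/140]
  55 → break 1  [load 120/140]
  90 → break 3 (new)  [load 90/140]
  75 → break 4 (new)  [load 75/140]
  85 → break 5 (new)  [load 85/140]
  40 → break 2  [load 135/140]
  60 → break 4  [load 135/140]
5 commercial breaks opened.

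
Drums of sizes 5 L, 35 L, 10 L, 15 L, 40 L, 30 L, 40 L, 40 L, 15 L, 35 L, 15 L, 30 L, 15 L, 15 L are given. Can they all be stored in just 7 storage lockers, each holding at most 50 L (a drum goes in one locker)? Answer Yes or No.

No

Total = 340 L; ⌈340/50⌉ = 7.
The bound of 7 does not rule out 7, but exhaustive search shows no assignment into 7 storage lockers of capacity 50 L exists — the minimum is 8.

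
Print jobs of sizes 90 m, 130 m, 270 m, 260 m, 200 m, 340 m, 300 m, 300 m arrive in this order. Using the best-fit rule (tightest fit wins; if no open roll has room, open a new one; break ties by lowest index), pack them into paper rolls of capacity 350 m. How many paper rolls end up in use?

  90 → roll 1 (new)  [load 90/350]
  130 → roll 1  [load 220/350]
  270 → roll 2 (new)  [load 270/350]
  260 → roll 3 (new)  [load 260/350]
  200 → roll 4 (new)  [load 200/350]
  340 → roll 5 (new)  [load 340/350]
  300 → roll 6 (new)  [load 300/350]
  300 → roll 7 (new)  [load 300/350]
7 paper rolls opened.

7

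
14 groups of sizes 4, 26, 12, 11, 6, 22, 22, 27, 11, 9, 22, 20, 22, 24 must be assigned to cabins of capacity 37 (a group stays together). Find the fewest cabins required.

8

Total = 27 + 26 + 24 + 22 + 22 + 22 + 22 + 20 + 12 + 11 + 11 + 9 + 6 + 4 = 238.
Lower bound: ⌈238/37⌉ = 7 cabins.
Also, 8 groups each exceed 37/2, and no two of those can share a cabin, so at least 8 cabins are needed.
A packing using 8 cabins:
  cabin 1: 27 + 9 = 36
  cabin 2: 26 + 11 = 37
  cabin 3: 24 + 12 = 36
  cabin 4: 22 + 11 + 4 = 37
  cabin 5: 22 + 6 = 28
  cabin 6: 22 = 22
  cabin 7: 22 = 22
  cabin 8: 20 = 20
This matches the lower bound, so 8 is optimal.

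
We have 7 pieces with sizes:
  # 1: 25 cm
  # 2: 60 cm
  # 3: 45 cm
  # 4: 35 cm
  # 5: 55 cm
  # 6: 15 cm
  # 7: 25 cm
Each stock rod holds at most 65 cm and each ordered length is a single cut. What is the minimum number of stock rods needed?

5

Total = 60 + 55 + 45 + 35 + 25 + 25 + 15 = 260 cm.
Lower bound: ⌈260/65⌉ = 4 stock rods.
A packing using 5 stock rods:
  stock rod 1: 60 = 60
  stock rod 2: 55 = 55
  stock rod 3: 45 + 15 = 60
  stock rod 4: 35 + 25 = 60
  stock rod 5: 25 = 25
No arrangement into 4 stock rods stays within capacity, so 5 is optimal.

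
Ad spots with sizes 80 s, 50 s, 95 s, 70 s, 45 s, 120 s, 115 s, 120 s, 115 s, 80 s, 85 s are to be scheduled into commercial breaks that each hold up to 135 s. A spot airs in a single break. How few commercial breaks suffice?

Total = 120 + 120 + 115 + 115 + 95 + 85 + 80 + 80 + 70 + 50 + 45 = 975 s.
Lower bound: ⌈975/135⌉ = 8 commercial breaks.
Also, 9 ad spots each exceed 135/2 s, and no two of those can share a break, so at least 9 commercial breaks are needed.
A packing using 9 commercial breaks:
  break 1: 120 = 120
  break 2: 120 = 120
  break 3: 115 = 115
  break 4: 115 = 115
  break 5: 95 = 95
  break 6: 85 + 50 = 135
  break 7: 80 + 45 = 125
  break 8: 80 = 80
  break 9: 70 = 70
This matches the lower bound, so 9 is optimal.

9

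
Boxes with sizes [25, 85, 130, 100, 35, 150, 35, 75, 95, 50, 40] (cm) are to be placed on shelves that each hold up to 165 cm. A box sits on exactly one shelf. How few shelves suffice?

Total = 150 + 130 + 100 + 95 + 85 + 75 + 50 + 40 + 35 + 35 + 25 = 820 cm.
Lower bound: ⌈820/165⌉ = 5 shelves.
A packing using 6 shelves:
  shelf 1: 150 = 150
  shelf 2: 130 + 35 = 165
  shelf 3: 100 + 50 = 150
  shelf 4: 95 + 40 + 25 = 160
  shelf 5: 85 + 75 = 160
  shelf 6: 35 = 35
No arrangement into 5 shelves stays within capacity, so 6 is optimal.

6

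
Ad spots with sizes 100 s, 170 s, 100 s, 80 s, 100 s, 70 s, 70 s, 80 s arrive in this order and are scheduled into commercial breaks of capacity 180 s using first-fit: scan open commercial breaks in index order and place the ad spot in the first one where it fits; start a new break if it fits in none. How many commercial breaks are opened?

5

  100 → break 1 (new)  [load 100/180]
  170 → break 2 (new)  [load 170/180]
  100 → break 3 (new)  [load 100/180]
  80 → break 1  [load 180/180]
  100 → break 4 (new)  [load 100/180]
  70 → break 3  [load 170/180]
  70 → break 4  [load 170/180]
  80 → break 5 (new)  [load 80/180]
5 commercial breaks opened.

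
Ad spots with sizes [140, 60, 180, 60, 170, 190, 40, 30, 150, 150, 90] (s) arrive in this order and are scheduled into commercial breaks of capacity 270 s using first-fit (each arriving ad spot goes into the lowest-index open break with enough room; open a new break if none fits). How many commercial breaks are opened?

6

  140 → break 1 (new)  [load 140/270]
  60 → break 1  [load 200/270]
  180 → break 2 (new)  [load 180/270]
  60 → break 1  [load 260/270]
  170 → break 3 (new)  [load 170/270]
  190 → break 4 (new)  [load 190/270]
  40 → break 2  [load 220/270]
  30 → break 2  [load 250/270]
  150 → break 5 (new)  [load 150/270]
  150 → break 6 (new)  [load 150/270]
  90 → break 3  [load 260/270]
6 commercial breaks opened.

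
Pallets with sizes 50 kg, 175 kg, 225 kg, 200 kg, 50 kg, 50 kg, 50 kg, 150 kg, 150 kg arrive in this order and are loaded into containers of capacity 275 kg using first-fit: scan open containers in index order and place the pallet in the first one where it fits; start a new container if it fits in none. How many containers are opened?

  50 → container 1 (new)  [load 50/275]
  175 → container 1  [load 225/275]
  225 → container 2 (new)  [load 225/275]
  200 → container 3 (new)  [load 200/275]
  50 → container 1  [load 275/275]
  50 → container 2  [load 275/275]
  50 → container 3  [load 250/275]
  150 → container 4 (new)  [load 150/275]
  150 → container 5 (new)  [load 150/275]
5 containers opened.

5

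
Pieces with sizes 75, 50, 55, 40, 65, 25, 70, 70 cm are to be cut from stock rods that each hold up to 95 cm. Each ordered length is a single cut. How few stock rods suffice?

6

Total = 75 + 70 + 70 + 65 + 55 + 50 + 40 + 25 = 450 cm.
Lower bound: ⌈450/95⌉ = 5 stock rods.
Also, 6 pieces each exceed 95/2 cm, and no two of those can share a stock rod, so at least 6 stock rods are needed.
A packing using 6 stock rods:
  stock rod 1: 75 = 75
  stock rod 2: 70 + 25 = 95
  stock rod 3: 70 = 70
  stock rod 4: 65 = 65
  stock rod 5: 55 + 40 = 95
  stock rod 6: 50 = 50
This matches the lower bound, so 6 is optimal.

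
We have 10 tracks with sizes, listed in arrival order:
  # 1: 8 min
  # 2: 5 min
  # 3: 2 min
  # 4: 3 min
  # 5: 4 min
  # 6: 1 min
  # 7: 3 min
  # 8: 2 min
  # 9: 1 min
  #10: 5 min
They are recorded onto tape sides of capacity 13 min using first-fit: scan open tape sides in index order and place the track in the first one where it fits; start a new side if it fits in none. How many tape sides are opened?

  8 → side 1 (new)  [load 8/13]
  5 → side 1  [load 13/13]
  2 → side 2 (new)  [load 2/13]
  3 → side 2  [load 5/13]
  4 → side 2  [load 9/13]
  1 → side 2  [load 10/13]
  3 → side 2  [load 13/13]
  2 → side 3 (new)  [load 2/13]
  1 → side 3  [load 3/13]
  5 → side 3  [load 8/13]
3 tape sides opened.

3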